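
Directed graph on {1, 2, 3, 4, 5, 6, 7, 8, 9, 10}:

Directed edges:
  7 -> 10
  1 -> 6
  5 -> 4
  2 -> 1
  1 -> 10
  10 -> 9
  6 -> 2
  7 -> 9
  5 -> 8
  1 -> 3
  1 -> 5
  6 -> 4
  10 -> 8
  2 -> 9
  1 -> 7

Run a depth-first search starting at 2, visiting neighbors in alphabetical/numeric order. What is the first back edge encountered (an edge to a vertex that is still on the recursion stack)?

6->2

DFS from 2 (visiting neighbors in alphabetical/numeric order); mark gray on enter, black on exit:
2 gray
  1 gray
    3 gray
    3 black
    5 gray
      4 gray
      4 black
      8 gray
      8 black
    5 black
    6 gray
      6→2: 2 is gray → back edge
First back edge: 6 → 2.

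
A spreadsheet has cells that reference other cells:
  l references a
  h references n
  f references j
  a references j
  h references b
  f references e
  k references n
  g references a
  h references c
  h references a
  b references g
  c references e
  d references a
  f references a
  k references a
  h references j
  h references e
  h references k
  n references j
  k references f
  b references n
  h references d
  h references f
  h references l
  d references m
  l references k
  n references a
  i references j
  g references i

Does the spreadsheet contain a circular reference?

No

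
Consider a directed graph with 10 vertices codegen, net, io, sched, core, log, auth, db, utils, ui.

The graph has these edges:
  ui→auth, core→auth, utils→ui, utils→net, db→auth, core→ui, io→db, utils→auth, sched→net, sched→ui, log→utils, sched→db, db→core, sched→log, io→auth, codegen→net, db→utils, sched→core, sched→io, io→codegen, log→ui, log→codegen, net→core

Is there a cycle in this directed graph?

No

DFS with white/gray/black marking, starting from db:
db gray
  core gray
    ui gray
      auth gray
      auth black
    ui black
    core→auth: auth black — skip
  core black
  utils gray
    net gray
      net→core: core black — skip
    net black
    utils→auth: auth black — skip
    utils→ui: ui black — skip
  utils black
  db→auth: auth black — skip
db black
codegen gray
  codegen→net: net black — skip
codegen black
io gray
  io→auth: auth black — skip
  io→db: db black — skip
  io→codegen: codegen black — skip
io black
sched gray
  log gray
    log→utils: utils black — skip
    log→ui: ui black — skip
    log→codegen: codegen black — skip
  log black
  sched→core: core black — skip
  sched→ui: ui black — skip
  sched→db: db black — skip
  sched→io: io black — skip
  sched→net: net black — skip
sched black
Every edge goes to a white or black vertex — no back edge, so the graph is acyclic.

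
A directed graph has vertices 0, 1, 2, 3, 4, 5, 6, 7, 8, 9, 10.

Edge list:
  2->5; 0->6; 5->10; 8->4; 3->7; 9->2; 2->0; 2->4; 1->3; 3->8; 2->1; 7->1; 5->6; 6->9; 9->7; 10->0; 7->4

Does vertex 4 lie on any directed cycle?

No

4 lies on a cycle iff there is a path from 4 back to itself.
Exploring from 4, it never reaches itself; equivalently, its strongly connected component is a singleton.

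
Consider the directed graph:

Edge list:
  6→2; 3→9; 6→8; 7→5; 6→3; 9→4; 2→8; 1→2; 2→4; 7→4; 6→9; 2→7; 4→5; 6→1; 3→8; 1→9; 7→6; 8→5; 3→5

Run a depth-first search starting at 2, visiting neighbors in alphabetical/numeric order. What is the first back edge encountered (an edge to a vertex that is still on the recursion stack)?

1->2

DFS from 2 (visiting neighbors in alphabetical/numeric order); mark gray on enter, black on exit:
2 gray
  4 gray
    5 gray
    5 black
  4 black
  7 gray
    7→4: 4 black — skip
    7→5: 5 black — skip
    6 gray
      1 gray
        1→2: 2 is gray → back edge
First back edge: 1 → 2.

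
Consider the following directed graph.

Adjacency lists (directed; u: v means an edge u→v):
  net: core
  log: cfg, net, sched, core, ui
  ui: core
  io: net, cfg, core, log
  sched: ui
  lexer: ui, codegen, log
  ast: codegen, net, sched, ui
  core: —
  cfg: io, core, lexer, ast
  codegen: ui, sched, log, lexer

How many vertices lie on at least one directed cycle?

A vertex is on a directed cycle iff it belongs to a strongly connected component of size ≥ 2 (or has a self-loop).
The vertices on cycles are {io, ast, cfg, log, lexer, codegen} — 6 in total.

6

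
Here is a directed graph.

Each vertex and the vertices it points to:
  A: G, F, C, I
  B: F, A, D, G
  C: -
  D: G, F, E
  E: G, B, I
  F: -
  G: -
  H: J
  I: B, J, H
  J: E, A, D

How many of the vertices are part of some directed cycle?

7

A vertex is on a directed cycle iff it belongs to a strongly connected component of size ≥ 2 (or has a self-loop).
The vertices on cycles are {A, B, D, E, H, I, J} — 7 in total.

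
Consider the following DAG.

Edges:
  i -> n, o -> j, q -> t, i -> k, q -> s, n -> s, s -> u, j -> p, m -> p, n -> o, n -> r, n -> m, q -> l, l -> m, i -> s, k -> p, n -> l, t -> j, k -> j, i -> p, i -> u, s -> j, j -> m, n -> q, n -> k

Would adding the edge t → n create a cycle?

Adding t→n creates a cycle iff n can already reach t.
Path from n: n → q → t.
So n → … → t → n is a cycle.

Yes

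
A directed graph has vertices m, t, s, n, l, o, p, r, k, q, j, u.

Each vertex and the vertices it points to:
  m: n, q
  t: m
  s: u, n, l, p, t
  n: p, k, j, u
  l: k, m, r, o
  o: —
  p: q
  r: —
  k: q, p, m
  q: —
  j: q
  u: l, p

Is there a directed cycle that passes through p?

No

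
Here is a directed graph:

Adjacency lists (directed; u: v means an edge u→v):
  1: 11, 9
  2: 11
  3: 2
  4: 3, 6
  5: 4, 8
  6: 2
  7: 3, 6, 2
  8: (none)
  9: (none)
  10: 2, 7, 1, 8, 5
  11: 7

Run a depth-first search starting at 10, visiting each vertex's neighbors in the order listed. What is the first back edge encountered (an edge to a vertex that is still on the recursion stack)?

3->2

DFS from 10 (visiting each vertex's neighbors in the order listed); mark gray on enter, black on exit:
10 gray
  2 gray
    11 gray
      7 gray
        3 gray
          3→2: 2 is gray → back edge
First back edge: 3 → 2.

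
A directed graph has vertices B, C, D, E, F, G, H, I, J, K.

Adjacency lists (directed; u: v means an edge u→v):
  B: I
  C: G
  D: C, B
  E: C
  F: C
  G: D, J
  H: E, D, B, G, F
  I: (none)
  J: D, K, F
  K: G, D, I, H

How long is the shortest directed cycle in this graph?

3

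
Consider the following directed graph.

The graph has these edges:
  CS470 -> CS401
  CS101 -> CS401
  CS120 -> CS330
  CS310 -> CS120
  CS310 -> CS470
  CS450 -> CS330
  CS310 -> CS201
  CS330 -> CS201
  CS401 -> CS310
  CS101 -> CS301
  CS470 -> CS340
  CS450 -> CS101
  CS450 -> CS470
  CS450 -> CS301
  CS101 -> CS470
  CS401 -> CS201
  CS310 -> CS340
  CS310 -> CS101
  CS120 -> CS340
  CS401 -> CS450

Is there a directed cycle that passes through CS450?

CS450 is on a cycle iff CS450 can reach itself via ≥1 edge.
CS450 → CS101 → CS401 → CS450 — yes.

Yes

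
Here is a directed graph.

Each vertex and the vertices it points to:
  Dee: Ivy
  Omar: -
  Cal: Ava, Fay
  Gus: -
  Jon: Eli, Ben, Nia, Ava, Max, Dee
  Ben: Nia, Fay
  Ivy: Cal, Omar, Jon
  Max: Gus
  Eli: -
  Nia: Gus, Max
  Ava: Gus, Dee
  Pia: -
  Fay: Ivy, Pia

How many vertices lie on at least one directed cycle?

A vertex is on a directed cycle iff it belongs to a strongly connected component of size ≥ 2 (or has a self-loop).
The vertices on cycles are {Ava, Ben, Cal, Dee, Fay, Ivy, Jon} — 7 in total.

7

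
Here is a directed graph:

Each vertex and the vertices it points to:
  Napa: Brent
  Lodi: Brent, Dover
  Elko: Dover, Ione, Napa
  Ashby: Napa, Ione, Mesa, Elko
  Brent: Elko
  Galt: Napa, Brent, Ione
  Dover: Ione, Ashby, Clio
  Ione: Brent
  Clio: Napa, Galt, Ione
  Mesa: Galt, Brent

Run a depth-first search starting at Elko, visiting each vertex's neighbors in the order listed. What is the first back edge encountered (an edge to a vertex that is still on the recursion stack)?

Brent->Elko

DFS from Elko (visiting each vertex's neighbors in the order listed); mark gray on enter, black on exit:
Elko gray
  Dover gray
    Ione gray
      Brent gray
        Brent→Elko: Elko is gray → back edge
First back edge: Brent → Elko.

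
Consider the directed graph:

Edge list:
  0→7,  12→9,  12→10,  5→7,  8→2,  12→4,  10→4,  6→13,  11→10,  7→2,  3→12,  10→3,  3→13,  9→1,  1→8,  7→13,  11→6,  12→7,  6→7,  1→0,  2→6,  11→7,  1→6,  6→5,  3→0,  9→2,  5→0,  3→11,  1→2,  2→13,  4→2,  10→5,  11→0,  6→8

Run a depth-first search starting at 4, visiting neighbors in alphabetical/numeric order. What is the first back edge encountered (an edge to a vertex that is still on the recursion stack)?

DFS from 4 (visiting neighbors in alphabetical/numeric order); mark gray on enter, black on exit:
4 gray
  2 gray
    6 gray
      5 gray
        0 gray
          7 gray
            7→2: 2 is gray → back edge
First back edge: 7 → 2.

7→2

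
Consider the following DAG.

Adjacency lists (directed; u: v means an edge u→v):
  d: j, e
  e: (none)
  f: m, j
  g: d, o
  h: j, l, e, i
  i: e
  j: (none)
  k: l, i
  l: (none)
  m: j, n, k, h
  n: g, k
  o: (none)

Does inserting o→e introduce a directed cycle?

No

Adding o→e creates a cycle iff e can already reach o.
Explore from e: no path reaches o. The graph stays acyclic.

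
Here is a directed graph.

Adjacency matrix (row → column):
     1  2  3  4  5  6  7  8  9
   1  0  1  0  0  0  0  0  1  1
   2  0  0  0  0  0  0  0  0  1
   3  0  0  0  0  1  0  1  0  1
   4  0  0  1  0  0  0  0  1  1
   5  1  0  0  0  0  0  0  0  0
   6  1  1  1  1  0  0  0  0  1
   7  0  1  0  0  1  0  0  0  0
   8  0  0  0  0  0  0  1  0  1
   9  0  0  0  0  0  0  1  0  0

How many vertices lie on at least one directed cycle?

6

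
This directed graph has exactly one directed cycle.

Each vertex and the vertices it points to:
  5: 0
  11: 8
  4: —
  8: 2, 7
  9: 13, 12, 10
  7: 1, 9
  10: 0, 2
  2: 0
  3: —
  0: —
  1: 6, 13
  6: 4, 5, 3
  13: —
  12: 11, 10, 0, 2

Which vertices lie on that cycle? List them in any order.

DFS with gray/black marking from 7:
7 gray
  1 gray
    6 gray
      4 gray
      4 black
      5 gray
        0 gray
        0 black
      5 black
      3 gray
      3 black
    6 black
    13 gray
    13 black
  1 black
  9 gray
    9→13: 13 black — skip
    12 gray
      11 gray
        8 gray
          2 gray
            2→0: 0 black — skip
          2 black
          8→7: 7 is gray → back edge
Back edge closes the cycle 7 → 9 → 12 → 11 → 8 → 7; its vertices are {7, 8, 9, 11, 12}.

7, 8, 9, 11, 12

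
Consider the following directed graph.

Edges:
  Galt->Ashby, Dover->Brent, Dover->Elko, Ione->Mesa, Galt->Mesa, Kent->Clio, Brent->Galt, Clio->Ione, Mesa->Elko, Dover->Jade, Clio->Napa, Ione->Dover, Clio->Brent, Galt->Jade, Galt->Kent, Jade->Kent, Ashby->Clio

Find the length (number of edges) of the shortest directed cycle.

For each vertex v, BFS finds the shortest path from v back to v.
The shortest such closed walk is Brent → Galt → Kent → Clio → Brent, length 4.

4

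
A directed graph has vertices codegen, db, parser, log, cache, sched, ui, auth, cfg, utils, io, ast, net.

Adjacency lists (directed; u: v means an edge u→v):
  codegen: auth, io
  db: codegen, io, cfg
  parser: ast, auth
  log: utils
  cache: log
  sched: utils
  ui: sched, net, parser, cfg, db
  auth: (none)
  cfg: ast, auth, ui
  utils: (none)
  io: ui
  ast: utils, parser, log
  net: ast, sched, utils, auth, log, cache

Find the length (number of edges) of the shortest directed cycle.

2

For each vertex v, BFS finds the shortest path from v back to v.
The shortest such closed walk is ui → cfg → ui, length 2.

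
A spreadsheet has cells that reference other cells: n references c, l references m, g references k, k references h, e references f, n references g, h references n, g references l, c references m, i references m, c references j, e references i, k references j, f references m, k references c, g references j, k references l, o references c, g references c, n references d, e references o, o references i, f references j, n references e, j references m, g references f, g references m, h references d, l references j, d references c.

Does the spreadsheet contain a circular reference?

DFS with white/gray/black marking, starting from e:
e gray
  i gray
    m gray
    m black
  i black
  o gray
    c gray
      j gray
        j→m: m black — skip
      j black
      c→m: m black — skip
    c black
    o→i: i black — skip
  o black
  f gray
    f→j: j black — skip
    f→m: m black — skip
  f black
e black
d gray
  d→c: c black — skip
d black
g gray
  g→m: m black — skip
  l gray
    l→j: j black — skip
    l→m: m black — skip
  l black
  k gray
    h gray
      h→d: d black — skip
      n gray
        n→e: e black — skip
        n→d: d black — skip
        n→g: g is gray → back edge
Back edge found, so a cycle exists: g → k → h → n → g.

Yes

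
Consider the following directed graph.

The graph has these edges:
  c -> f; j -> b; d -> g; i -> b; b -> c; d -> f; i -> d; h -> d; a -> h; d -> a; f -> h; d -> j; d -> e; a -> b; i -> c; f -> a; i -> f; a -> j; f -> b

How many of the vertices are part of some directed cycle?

A vertex is on a directed cycle iff it belongs to a strongly connected component of size ≥ 2 (or has a self-loop).
The vertices on cycles are {a, b, c, d, f, h, j} — 7 in total.

7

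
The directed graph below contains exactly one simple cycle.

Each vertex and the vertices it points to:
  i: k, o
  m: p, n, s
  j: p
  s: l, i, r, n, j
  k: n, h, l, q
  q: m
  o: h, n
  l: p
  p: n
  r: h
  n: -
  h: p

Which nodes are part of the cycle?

i, k, m, q, s

DFS with gray/black marking from s:
s gray
  l gray
    p gray
      n gray
      n black
    p black
  l black
  i gray
    k gray
      k→n: n black — skip
      h gray
        h→p: p black — skip
      h black
      k→l: l black — skip
      q gray
        m gray
          m→p: p black — skip
          m→n: n black — skip
          m→s: s is gray → back edge
Back edge closes the cycle s → i → k → q → m → s; its vertices are {i, k, m, q, s}.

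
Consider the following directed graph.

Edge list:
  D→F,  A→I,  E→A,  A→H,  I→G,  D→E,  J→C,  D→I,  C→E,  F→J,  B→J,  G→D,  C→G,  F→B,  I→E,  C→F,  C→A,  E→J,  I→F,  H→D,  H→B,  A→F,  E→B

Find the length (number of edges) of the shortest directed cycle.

3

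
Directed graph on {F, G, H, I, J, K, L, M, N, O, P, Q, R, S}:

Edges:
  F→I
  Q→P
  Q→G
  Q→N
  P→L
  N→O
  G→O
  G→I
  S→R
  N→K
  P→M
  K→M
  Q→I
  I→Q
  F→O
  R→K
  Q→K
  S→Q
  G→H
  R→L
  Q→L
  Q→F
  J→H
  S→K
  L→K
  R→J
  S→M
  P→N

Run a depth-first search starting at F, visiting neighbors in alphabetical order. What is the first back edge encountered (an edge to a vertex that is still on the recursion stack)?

Q->F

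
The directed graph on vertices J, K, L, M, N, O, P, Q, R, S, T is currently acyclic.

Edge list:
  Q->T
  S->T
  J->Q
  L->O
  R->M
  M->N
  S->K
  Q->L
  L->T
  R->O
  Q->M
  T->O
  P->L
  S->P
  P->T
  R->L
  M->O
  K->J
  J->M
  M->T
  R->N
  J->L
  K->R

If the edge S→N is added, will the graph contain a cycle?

No

Adding S→N creates a cycle iff N can already reach S.
Explore from N: no path reaches S. The graph stays acyclic.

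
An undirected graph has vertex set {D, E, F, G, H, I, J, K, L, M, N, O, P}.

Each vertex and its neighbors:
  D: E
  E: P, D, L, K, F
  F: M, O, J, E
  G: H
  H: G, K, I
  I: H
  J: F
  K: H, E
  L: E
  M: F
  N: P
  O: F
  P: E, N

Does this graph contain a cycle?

No

DFS, tracking each vertex's parent; an edge to a visited non-parent vertex closes a cycle.
Start from I:
visit I (parent –)
  visit H (parent I)
    visit G (parent H)
      G–H: parent, skip
    visit K (parent H)
      K–H: parent, skip
      visit E (parent K)
        visit P (parent E)
          P–E: parent, skip
          visit N (parent P)
            N–P: parent, skip
        visit D (parent E)
          D–E: parent, skip
        visit L (parent E)
          L–E: parent, skip
        E–K: parent, skip
        visit F (parent E)
          visit M (parent F)
            M–F: parent, skip
          visit O (parent F)
            O–F: parent, skip
          visit J (parent F)
            J–F: parent, skip
          F–E: parent, skip
    H–I: parent, skip
No non-parent visited neighbor found — the graph is a forest.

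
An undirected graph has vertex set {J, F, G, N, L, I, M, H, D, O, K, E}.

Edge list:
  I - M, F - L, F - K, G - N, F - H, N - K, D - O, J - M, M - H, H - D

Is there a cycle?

DFS, tracking each vertex's parent; an edge to a visited non-parent vertex closes a cycle.
Start from J:
visit J (parent –)
  visit M (parent J)
    visit I (parent M)
      I–M: parent, skip
    M–J: parent, skip
    visit H (parent M)
      visit F (parent H)
        visit K (parent F)
          K–F: parent, skip
          visit N (parent K)
            N–K: parent, skip
            visit G (parent N)
              G–N: parent, skip
        visit L (parent F)
          L–F: parent, skip
        F–H: parent, skip
      H–M: parent, skip
      visit D (parent H)
        visit O (parent D)
          O–D: parent, skip
        D–H: parent, skip
visit E (parent –)
No non-parent visited neighbor found — the graph is a forest.

No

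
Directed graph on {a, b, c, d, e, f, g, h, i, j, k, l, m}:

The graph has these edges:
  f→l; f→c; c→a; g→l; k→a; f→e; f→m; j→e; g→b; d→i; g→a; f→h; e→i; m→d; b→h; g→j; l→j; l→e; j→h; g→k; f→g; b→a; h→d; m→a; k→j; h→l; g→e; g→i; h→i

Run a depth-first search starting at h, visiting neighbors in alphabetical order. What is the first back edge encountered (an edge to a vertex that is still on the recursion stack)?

j->h

DFS from h (visiting neighbors in alphabetical order); mark gray on enter, black on exit:
h gray
  d gray
    i gray
    i black
  d black
  h→i: i black — skip
  l gray
    e gray
      e→i: i black — skip
    e black
    j gray
      j→e: e black — skip
      j→h: h is gray → back edge
First back edge: j → h.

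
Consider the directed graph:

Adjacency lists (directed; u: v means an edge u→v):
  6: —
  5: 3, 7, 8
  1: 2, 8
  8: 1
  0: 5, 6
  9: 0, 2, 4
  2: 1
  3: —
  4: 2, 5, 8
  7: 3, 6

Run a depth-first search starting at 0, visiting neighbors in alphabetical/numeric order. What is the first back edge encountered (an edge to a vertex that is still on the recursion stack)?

DFS from 0 (visiting neighbors in alphabetical/numeric order); mark gray on enter, black on exit:
0 gray
  5 gray
    3 gray
    3 black
    7 gray
      7→3: 3 black — skip
      6 gray
      6 black
    7 black
    8 gray
      1 gray
        2 gray
          2→1: 1 is gray → back edge
First back edge: 2 → 1.

2->1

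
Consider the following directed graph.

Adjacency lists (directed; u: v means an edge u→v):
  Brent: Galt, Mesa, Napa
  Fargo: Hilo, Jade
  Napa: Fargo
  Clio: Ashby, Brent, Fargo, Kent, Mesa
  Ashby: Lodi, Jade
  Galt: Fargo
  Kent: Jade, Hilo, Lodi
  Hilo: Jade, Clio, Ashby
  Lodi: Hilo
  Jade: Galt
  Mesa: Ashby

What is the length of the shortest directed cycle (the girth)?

3

For each vertex v, BFS finds the shortest path from v back to v.
The shortest such closed walk is Clio → Fargo → Hilo → Clio, length 3.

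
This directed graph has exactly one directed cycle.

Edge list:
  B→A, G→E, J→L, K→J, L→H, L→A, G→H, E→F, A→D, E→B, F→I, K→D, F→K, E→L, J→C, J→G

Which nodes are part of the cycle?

E, F, G, J, K

DFS with gray/black marking from E:
E gray
  F gray
    K gray
      D gray
      D black
      J gray
        G gray
          H gray
          H black
          G→E: E is gray → back edge
Back edge closes the cycle E → F → K → J → G → E; its vertices are {E, F, G, J, K}.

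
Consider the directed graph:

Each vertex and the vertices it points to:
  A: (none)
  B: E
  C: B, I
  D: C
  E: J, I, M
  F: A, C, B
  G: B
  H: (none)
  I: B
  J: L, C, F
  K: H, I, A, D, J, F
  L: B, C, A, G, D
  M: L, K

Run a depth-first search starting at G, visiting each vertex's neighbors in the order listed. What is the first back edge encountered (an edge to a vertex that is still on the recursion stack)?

DFS from G (visiting each vertex's neighbors in the order listed); mark gray on enter, black on exit:
G gray
  B gray
    E gray
      J gray
        L gray
          L→B: B is gray → back edge
First back edge: L → B.

L→B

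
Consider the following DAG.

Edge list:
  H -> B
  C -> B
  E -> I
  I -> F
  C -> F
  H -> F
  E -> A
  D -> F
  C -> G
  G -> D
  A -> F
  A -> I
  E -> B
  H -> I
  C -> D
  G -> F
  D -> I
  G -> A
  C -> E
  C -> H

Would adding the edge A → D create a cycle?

No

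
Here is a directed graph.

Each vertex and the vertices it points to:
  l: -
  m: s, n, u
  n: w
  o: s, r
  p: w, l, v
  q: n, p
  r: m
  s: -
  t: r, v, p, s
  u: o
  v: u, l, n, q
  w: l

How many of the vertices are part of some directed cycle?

7

A vertex is on a directed cycle iff it belongs to a strongly connected component of size ≥ 2 (or has a self-loop).
The vertices on cycles are {m, o, p, q, r, u, v} — 7 in total.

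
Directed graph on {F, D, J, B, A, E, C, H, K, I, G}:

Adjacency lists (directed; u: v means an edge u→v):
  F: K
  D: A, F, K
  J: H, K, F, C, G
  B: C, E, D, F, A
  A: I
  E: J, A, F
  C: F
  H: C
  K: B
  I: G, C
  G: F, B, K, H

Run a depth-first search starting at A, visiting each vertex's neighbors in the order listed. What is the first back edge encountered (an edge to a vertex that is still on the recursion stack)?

DFS from A (visiting each vertex's neighbors in the order listed); mark gray on enter, black on exit:
A gray
  I gray
    G gray
      F gray
        K gray
          B gray
            C gray
              C→F: F is gray → back edge
First back edge: C → F.

C→F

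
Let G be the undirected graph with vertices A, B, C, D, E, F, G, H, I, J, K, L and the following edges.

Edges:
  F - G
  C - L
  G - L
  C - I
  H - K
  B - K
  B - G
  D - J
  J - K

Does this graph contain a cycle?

DFS, tracking each vertex's parent; an edge to a visited non-parent vertex closes a cycle.
Start from F:
visit F (parent –)
  visit G (parent F)
    G–F: parent, skip
    visit B (parent G)
      visit K (parent B)
        visit H (parent K)
          H–K: parent, skip
        K–B: parent, skip
        visit J (parent K)
          visit D (parent J)
            D–J: parent, skip
          J–K: parent, skip
      B–G: parent, skip
    visit L (parent G)
      L–G: parent, skip
      visit C (parent L)
        C–L: parent, skip
        visit I (parent C)
          I–C: parent, skip
visit A (parent –)
visit E (parent –)
No non-parent visited neighbor found — the graph is a forest.

No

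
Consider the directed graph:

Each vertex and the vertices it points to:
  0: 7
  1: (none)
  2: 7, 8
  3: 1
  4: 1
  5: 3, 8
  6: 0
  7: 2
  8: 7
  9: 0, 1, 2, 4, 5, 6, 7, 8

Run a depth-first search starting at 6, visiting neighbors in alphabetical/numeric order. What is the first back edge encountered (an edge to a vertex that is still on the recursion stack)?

DFS from 6 (visiting neighbors in alphabetical/numeric order); mark gray on enter, black on exit:
6 gray
  0 gray
    7 gray
      2 gray
        2→7: 7 is gray → back edge
First back edge: 2 → 7.

2->7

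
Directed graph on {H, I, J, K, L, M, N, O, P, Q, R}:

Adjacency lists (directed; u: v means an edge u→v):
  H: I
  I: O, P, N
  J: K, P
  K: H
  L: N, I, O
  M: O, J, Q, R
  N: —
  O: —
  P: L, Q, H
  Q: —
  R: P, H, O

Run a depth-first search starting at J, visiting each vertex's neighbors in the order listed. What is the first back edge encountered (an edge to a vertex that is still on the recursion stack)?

L->I

DFS from J (visiting each vertex's neighbors in the order listed); mark gray on enter, black on exit:
J gray
  K gray
    H gray
      I gray
        O gray
        O black
        P gray
          L gray
            N gray
            N black
            L→I: I is gray → back edge
First back edge: L → I.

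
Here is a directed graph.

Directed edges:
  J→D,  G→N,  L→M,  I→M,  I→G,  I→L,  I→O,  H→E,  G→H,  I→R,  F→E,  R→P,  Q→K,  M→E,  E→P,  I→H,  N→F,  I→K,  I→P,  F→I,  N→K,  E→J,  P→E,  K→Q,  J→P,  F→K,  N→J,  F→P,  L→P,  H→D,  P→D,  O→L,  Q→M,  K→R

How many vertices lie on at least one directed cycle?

9

A vertex is on a directed cycle iff it belongs to a strongly connected component of size ≥ 2 (or has a self-loop).
The vertices on cycles are {E, F, G, I, J, K, N, P, Q} — 9 in total.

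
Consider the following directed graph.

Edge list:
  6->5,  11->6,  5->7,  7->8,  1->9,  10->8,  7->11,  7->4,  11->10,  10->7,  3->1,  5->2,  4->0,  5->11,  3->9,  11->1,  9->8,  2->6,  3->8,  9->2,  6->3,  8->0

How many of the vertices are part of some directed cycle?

A vertex is on a directed cycle iff it belongs to a strongly connected component of size ≥ 2 (or has a self-loop).
The vertices on cycles are {1, 2, 3, 5, 6, 7, 9, 10, 11} — 9 in total.

9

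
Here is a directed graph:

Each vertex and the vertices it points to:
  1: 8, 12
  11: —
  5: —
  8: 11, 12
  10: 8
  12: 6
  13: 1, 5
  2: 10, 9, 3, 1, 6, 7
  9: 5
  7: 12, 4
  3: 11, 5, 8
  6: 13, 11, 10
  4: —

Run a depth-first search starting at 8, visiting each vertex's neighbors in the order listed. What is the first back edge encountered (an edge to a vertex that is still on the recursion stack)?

1→8

DFS from 8 (visiting each vertex's neighbors in the order listed); mark gray on enter, black on exit:
8 gray
  11 gray
  11 black
  12 gray
    6 gray
      13 gray
        1 gray
          1→8: 8 is gray → back edge
First back edge: 1 → 8.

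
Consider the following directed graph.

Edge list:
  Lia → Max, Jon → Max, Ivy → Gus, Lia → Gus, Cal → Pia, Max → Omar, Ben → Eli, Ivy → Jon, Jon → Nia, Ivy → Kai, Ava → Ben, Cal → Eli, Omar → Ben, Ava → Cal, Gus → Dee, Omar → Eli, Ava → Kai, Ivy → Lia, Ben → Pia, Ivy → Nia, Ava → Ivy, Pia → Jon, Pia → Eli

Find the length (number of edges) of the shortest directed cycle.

For each vertex v, BFS finds the shortest path from v back to v.
The shortest such closed walk is Jon → Max → Omar → Ben → Pia → Jon, length 5.

5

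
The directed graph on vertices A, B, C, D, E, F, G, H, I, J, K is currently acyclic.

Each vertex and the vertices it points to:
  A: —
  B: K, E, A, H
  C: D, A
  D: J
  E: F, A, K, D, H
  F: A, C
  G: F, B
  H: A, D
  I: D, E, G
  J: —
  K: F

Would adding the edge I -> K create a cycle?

Adding I→K creates a cycle iff K can already reach I.
Explore from K: no path reaches I. The graph stays acyclic.

No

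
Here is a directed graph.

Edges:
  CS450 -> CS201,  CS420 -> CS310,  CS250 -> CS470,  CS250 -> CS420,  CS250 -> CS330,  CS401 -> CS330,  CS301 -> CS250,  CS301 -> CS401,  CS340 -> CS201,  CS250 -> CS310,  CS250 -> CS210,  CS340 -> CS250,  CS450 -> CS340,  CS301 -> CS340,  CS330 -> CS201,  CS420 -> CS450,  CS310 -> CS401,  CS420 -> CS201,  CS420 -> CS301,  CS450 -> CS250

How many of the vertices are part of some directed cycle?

5

A vertex is on a directed cycle iff it belongs to a strongly connected component of size ≥ 2 (or has a self-loop).
The vertices on cycles are {CS250, CS301, CS340, CS420, CS450} — 5 in total.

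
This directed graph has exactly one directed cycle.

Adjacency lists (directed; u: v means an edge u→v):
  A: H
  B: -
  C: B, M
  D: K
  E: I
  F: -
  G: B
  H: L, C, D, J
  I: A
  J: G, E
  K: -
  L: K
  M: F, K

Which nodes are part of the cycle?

A, E, H, I, J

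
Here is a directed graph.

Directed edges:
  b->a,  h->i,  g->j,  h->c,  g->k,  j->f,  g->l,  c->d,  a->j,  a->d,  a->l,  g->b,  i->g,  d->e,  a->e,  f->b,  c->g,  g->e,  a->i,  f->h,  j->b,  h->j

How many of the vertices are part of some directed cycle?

A vertex is on a directed cycle iff it belongs to a strongly connected component of size ≥ 2 (or has a self-loop).
The vertices on cycles are {a, b, c, f, g, h, i, j} — 8 in total.

8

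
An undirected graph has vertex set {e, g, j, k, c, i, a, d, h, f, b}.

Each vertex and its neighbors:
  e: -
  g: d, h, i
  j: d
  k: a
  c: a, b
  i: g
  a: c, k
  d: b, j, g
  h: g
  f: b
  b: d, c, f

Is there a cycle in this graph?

No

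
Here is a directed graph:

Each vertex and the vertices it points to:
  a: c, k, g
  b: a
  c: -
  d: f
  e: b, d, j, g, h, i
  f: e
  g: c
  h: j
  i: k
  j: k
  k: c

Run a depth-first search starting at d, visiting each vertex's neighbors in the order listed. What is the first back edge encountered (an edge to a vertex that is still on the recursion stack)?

DFS from d (visiting each vertex's neighbors in the order listed); mark gray on enter, black on exit:
d gray
  f gray
    e gray
      b gray
        a gray
          c gray
          c black
          k gray
            k→c: c black — skip
          k black
          g gray
            g→c: c black — skip
          g black
        a black
      b black
      e→d: d is gray → back edge
First back edge: e → d.

e->d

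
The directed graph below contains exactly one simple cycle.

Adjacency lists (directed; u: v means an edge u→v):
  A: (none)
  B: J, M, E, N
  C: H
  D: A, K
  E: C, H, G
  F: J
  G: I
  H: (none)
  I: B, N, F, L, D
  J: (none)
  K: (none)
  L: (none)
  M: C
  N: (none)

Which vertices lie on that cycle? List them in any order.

B, E, G, I

DFS with gray/black marking from I:
I gray
  B gray
    J gray
    J black
    M gray
      C gray
        H gray
        H black
      C black
    M black
    E gray
      E→C: C black — skip
      E→H: H black — skip
      G gray
        G→I: I is gray → back edge
Back edge closes the cycle I → B → E → G → I; its vertices are {B, E, G, I}.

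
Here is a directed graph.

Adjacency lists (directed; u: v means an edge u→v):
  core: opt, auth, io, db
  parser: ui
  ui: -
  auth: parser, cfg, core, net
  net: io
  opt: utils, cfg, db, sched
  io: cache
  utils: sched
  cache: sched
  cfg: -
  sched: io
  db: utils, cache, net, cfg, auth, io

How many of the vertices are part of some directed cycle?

A vertex is on a directed cycle iff it belongs to a strongly connected component of size ≥ 2 (or has a self-loop).
The vertices on cycles are {db, io, opt, auth, core, cache, sched} — 7 in total.

7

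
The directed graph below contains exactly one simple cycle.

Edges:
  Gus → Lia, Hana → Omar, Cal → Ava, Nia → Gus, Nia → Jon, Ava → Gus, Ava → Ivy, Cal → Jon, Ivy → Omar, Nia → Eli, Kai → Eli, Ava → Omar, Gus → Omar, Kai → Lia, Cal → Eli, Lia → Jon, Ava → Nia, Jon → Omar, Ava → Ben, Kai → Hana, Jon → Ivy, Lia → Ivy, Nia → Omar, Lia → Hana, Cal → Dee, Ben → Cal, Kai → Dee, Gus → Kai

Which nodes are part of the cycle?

Ava, Ben, Cal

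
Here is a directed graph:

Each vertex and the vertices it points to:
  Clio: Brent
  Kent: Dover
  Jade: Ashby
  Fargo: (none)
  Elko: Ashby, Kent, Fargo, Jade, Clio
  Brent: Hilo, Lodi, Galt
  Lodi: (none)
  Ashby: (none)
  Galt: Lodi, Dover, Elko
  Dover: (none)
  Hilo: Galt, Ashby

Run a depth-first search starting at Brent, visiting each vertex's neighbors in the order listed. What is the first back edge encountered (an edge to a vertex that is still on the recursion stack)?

DFS from Brent (visiting each vertex's neighbors in the order listed); mark gray on enter, black on exit:
Brent gray
  Hilo gray
    Galt gray
      Lodi gray
      Lodi black
      Dover gray
      Dover black
      Elko gray
        Ashby gray
        Ashby black
        Kent gray
          Kent→Dover: Dover black — skip
        Kent black
        Fargo gray
        Fargo black
        Jade gray
          Jade→Ashby: Ashby black — skip
        Jade black
        Clio gray
          Clio→Brent: Brent is gray → back edge
First back edge: Clio → Brent.

Clio->Brent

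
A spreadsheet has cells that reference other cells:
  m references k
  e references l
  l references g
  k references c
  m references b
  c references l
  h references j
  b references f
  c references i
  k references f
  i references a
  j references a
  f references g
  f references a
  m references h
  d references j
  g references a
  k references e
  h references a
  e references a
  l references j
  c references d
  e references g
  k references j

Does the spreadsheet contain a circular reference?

No

DFS with white/gray/black marking, starting from b:
b gray
  f gray
    a gray
    a black
    g gray
      g→a: a black — skip
    g black
  f black
b black
c gray
  d gray
    j gray
      j→a: a black — skip
    j black
  d black
  i gray
    i→a: a black — skip
  i black
  l gray
    l→g: g black — skip
    l→j: j black — skip
  l black
c black
e gray
  e→l: l black — skip
  e→g: g black — skip
  e→a: a black — skip
e black
h gray
  h→j: j black — skip
  h→a: a black — skip
h black
k gray
  k→f: f black — skip
  k→j: j black — skip
  k→c: c black — skip
  k→e: e black — skip
k black
m gray
  m→k: k black — skip
  m→h: h black — skip
  m→b: b black — skip
m black
Every edge goes to a white or black vertex — no back edge, so the graph is acyclic.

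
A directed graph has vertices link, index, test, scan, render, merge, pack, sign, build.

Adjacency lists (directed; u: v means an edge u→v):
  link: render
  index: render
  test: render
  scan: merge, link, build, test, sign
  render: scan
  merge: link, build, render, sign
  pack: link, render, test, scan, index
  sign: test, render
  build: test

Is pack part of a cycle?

No

pack lies on a cycle iff there is a path from pack back to itself.
Exploring from pack, it never reaches itself; equivalently, its strongly connected component is a singleton.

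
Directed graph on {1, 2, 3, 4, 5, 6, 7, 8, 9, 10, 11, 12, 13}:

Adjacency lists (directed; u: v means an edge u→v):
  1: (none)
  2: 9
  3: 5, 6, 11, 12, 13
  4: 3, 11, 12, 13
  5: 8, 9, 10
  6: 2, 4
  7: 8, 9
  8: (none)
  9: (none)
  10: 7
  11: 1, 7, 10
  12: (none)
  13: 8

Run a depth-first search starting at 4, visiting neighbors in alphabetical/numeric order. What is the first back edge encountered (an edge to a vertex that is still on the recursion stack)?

DFS from 4 (visiting neighbors in alphabetical/numeric order); mark gray on enter, black on exit:
4 gray
  3 gray
    5 gray
      8 gray
      8 black
      9 gray
      9 black
      10 gray
        7 gray
          7→8: 8 black — skip
          7→9: 9 black — skip
        7 black
      10 black
    5 black
    6 gray
      2 gray
        2→9: 9 black — skip
      2 black
      6→4: 4 is gray → back edge
First back edge: 6 → 4.

6→4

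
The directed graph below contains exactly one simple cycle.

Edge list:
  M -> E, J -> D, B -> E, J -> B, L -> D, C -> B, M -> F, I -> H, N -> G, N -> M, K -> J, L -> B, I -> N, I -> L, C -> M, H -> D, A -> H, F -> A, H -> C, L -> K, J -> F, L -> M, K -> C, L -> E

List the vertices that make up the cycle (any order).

A, C, F, H, M

DFS with gray/black marking from C:
C gray
  B gray
    E gray
    E black
  B black
  M gray
    M→E: E black — skip
    F gray
      A gray
        H gray
          H→C: C is gray → back edge
Back edge closes the cycle C → M → F → A → H → C; its vertices are {A, C, F, H, M}.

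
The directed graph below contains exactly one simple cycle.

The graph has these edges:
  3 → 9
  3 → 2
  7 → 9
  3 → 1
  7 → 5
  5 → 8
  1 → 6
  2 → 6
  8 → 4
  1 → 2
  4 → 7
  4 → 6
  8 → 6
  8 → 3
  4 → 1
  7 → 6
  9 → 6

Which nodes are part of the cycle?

4, 5, 7, 8

DFS with gray/black marking from 4:
4 gray
  6 gray
  6 black
  1 gray
    1→6: 6 black — skip
    2 gray
      2→6: 6 black — skip
    2 black
  1 black
  7 gray
    5 gray
      8 gray
        3 gray
          3→1: 1 black — skip
          3→2: 2 black — skip
          9 gray
            9→6: 6 black — skip
          9 black
        3 black
        8→4: 4 is gray → back edge
Back edge closes the cycle 4 → 7 → 5 → 8 → 4; its vertices are {4, 5, 7, 8}.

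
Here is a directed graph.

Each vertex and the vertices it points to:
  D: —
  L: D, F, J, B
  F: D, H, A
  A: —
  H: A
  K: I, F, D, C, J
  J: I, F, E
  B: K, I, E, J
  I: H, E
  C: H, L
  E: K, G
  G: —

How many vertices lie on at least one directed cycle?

A vertex is on a directed cycle iff it belongs to a strongly connected component of size ≥ 2 (or has a self-loop).
The vertices on cycles are {B, C, E, I, J, K, L} — 7 in total.

7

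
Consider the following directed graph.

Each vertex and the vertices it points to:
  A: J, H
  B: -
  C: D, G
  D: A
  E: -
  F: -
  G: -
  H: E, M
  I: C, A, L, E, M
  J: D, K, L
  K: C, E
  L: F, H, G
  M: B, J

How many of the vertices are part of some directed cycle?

A vertex is on a directed cycle iff it belongs to a strongly connected component of size ≥ 2 (or has a self-loop).
The vertices on cycles are {A, C, D, H, J, K, L, M} — 8 in total.

8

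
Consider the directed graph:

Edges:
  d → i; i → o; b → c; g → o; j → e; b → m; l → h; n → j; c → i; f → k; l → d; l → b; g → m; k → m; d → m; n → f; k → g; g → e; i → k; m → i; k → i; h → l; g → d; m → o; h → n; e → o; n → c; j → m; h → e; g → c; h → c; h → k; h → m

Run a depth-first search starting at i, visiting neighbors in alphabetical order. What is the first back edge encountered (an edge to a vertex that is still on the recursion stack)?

c->i

DFS from i (visiting neighbors in alphabetical order); mark gray on enter, black on exit:
i gray
  k gray
    g gray
      c gray
        c→i: i is gray → back edge
First back edge: c → i.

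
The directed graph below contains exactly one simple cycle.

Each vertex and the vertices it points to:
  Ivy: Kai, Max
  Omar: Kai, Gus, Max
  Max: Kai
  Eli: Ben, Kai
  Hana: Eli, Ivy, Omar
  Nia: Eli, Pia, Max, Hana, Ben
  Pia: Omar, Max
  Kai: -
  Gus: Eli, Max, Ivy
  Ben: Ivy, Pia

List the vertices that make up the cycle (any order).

DFS with gray/black marking from Omar:
Omar gray
  Kai gray
  Kai black
  Gus gray
    Eli gray
      Ben gray
        Ivy gray
          Ivy→Kai: Kai black — skip
          Max gray
            Max→Kai: Kai black — skip
          Max black
        Ivy black
        Pia gray
          Pia→Omar: Omar is gray → back edge
Back edge closes the cycle Omar → Gus → Eli → Ben → Pia → Omar; its vertices are {Ben, Eli, Gus, Pia, Omar}.

Ben, Eli, Gus, Pia, Omar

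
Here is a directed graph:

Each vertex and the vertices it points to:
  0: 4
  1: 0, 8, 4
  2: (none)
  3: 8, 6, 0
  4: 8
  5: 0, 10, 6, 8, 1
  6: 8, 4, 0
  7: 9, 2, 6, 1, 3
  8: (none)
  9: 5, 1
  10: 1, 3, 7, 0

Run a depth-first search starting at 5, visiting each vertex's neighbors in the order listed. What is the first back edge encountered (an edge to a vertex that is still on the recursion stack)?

9->5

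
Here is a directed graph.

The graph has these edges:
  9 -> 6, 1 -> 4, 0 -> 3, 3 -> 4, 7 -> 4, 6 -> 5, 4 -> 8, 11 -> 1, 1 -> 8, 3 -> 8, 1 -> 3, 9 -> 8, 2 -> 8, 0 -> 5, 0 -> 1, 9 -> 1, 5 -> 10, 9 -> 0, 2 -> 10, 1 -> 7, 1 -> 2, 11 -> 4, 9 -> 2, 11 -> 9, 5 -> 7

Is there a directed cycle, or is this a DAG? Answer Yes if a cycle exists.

No

DFS with white/gray/black marking, starting from 7:
7 gray
  4 gray
    8 gray
    8 black
  4 black
7 black
1 gray
  1→8: 8 black — skip
  2 gray
    10 gray
    10 black
    2→8: 8 black — skip
  2 black
  1→4: 4 black — skip
  3 gray
    3→4: 4 black — skip
    3→8: 8 black — skip
  3 black
  1→7: 7 black — skip
1 black
6 gray
  5 gray
    5→10: 10 black — skip
    5→7: 7 black — skip
  5 black
6 black
11 gray
  9 gray
    9→8: 8 black — skip
    9→2: 2 black — skip
    9→6: 6 black — skip
    0 gray
      0→5: 5 black — skip
      0→3: 3 black — skip
      0→1: 1 black — skip
    0 black
    9→1: 1 black — skip
  9 black
  11→1: 1 black — skip
  11→4: 4 black — skip
11 black
Every edge goes to a white or black vertex — no back edge, so the graph is acyclic.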